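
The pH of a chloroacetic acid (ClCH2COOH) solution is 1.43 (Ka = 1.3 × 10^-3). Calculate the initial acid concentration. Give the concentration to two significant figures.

C₀ = 1.1 M

[H+] = 10^(-1.43) = 3.72 × 10^-2 M = x
Ka = x²/(C₀ − x) ⇒ C₀ = x + x²/Ka
C₀ = 3.72 × 10^-2 + (3.72 × 10^-2)²/(1.3 × 10^-3) = 1.10 M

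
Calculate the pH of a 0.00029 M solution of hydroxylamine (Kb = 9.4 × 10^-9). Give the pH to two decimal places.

pH = 8.22

NH2OH + H2O ⇌ NH3OH+ + OH-
Kb = [OH-]²/(0.00029 − [OH-]) = 9.4 × 10^-9
Since Kb ≪ C₀, [OH-] ≈ √(Kb·C₀) = 1.65 × 10^-6 M.
Check: 0.57% ionized — well under 5%, approximation valid.
pOH = −log(1.65 × 10^-6) = 5.78; pH = 14.00 − 5.78 = 8.22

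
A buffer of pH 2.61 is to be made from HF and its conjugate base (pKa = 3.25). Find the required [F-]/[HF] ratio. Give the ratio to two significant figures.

pH = pKa + log(r) ⇒ log(r) = 2.61 − 3.25 = -0.64
r = [F-]/[HF] = 10^(-0.64) = 0.229

ratio = 0.23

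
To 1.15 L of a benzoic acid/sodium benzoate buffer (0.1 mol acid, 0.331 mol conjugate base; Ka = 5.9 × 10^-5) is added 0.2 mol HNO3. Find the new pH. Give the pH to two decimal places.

pH = 3.87

After neutralization: n(C6H5COOH) = 0.3 mol, n(C6H5COO-) = 0.131 mol.
pKa = −log(5.9 × 10^-5) = 4.229
pH = pKa + log(n_C6H5COO-/n_C6H5COOH) = 4.229 + log(0.131/0.3) = 4.229 + (-0.360)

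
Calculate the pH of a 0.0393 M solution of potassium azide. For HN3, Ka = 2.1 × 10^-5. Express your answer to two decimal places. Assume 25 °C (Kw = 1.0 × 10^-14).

N3- is the conjugate base of the weak acid HN3.
Kb = Kw/Ka = 1.0×10^-14 / 2.1 × 10^-5 = 4.76 × 10^-10
Kb = [OH-]²/(0.0393 − [OH-]) = 4.76 × 10^-10
Since Kb ≪ C₀, [OH-] ≈ √(Kb·C₀) = 4.33 × 10^-6 M.
pOH = −log(4.33 × 10^-6) = 5.36; pH = 14.00 − 5.36 = 8.64

pH = 8.64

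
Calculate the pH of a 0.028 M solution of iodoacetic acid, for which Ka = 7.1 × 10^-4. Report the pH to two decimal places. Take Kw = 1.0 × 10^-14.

pH = 2.39

ICH2COOH ⇌ ICH2COO- + H+
Ka = [H+]²/(0.028 − [H+]) = 7.1 × 10^-4
Here C₀/Ka ≈ 39.4, so the small-[H+] approximation fails. Use the quadratic:
[H+] = (−Ka + √(Ka² + 4·Ka·C₀))/2 = 4.12 × 10^-3 M
pH = −log[H+] = −log(4.12 × 10^-3) = 2.39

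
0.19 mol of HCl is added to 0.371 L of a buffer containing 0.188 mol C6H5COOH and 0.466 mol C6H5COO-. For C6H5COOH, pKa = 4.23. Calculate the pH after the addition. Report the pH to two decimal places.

Added H+ converts C6H5COO- to C6H5COOH: C6H5COOH → 0.378 mol, C6H5COO- → 0.276 mol.
pH = pKa + log(n_C6H5COO-/n_C6H5COOH) = 4.23 + log(0.276/0.378) = 4.23 + (-0.137)

pH = 4.09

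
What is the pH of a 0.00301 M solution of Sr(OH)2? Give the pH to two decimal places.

pH = 11.78

Sr(OH)2 is a strong base (each formula unit releases 2 OH-); [OH-] = 0.00602 M.
pOH = -log(0.00602) = 2.22
pH = 14.00 - 2.22 = 11.78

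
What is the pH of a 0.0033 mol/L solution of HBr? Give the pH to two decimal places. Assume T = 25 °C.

pH = 2.48

HBr is a strong acid and dissociates completely, so [H+] = 0.0033 M.
pH = -log(0.0033) = 2.48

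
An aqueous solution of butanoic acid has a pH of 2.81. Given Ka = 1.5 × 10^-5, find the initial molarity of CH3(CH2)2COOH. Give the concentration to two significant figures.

C₀ = 1.6 × 10^-1 M

[H+] = 10^(-2.81) = 1.55 × 10^-3 M = x
Ka = x²/(C₀ − x) ⇒ C₀ = x + x²/Ka
C₀ = 1.55 × 10^-3 + (1.55 × 10^-3)²/(1.5 × 10^-5) = 1.62 × 10^-1 M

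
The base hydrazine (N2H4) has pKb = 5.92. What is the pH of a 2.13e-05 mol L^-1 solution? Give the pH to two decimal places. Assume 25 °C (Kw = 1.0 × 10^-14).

pH = 8.65

N2H4 + H2O ⇌ N2H5+ + OH-
Kb = 10^(−5.92) = 1.20 × 10^-6
Kb = x²/(2.13e-05 − x) = 1.20 × 10^-6
Here C₀/Kb ≈ 17.8, so the small-x approximation fails. Use the quadratic:
x = [−1.2e-06 + √(1.2e-06² + 1.02e-10)]/2 = 4.49 × 10^-6 M
pOH = 5.35, so pH = 14.00 − pOH = 8.65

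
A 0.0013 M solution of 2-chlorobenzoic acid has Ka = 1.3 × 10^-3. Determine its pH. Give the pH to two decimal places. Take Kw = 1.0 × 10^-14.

ClC6H4COOH ⇌ ClC6H4COO- + H+
Let x = [H+] at equilibrium. Ka = x²/(0.0013 − x).
Here C₀/Ka ≈ 1, so the small-x approximation fails. Use the quadratic:
x = [−0.0013 + √(0.0013² + 6.76e-06)]/2 = 8.03 × 10^-4 M
pH = −log(8.03 × 10^-4) = 3.10

pH = 3.10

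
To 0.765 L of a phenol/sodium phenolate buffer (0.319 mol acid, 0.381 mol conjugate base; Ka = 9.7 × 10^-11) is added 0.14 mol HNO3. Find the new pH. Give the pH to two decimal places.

Added H+ converts C6H5O- to C6H5OH: C6H5OH → 0.459 mol, C6H5O- → 0.241 mol.
pKa = −log(9.7 × 10^-11) = 10.013
pH = pKa + log([A⁻]/[HA]) = 10.013 + log(0.241/0.459) = 10.013 -0.280

pH = 9.73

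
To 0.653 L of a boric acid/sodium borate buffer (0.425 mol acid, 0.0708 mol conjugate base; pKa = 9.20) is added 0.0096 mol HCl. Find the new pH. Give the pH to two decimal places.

Added H+ converts B(OH)4- to B(OH)3: B(OH)3 → 0.435 mol, B(OH)4- → 0.0612 mol.
pH = pKa + log([A⁻]/[HA]) = 9.20 + log(0.0612/0.435) = 9.20 -0.852

pH = 8.35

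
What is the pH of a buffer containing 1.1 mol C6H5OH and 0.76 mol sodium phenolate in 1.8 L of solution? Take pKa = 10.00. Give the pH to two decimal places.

Using pH = pKa + log([base]/[acid]) with [base]/[acid] = 0.76/1.1:
pH = 10.00 + (-0.161) = 9.84

pH = 9.84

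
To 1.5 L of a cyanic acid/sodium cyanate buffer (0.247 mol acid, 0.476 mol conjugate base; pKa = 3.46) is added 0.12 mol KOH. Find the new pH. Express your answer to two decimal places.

After neutralization: n(HOCN) = 0.127 mol, n(OCN-) = 0.596 mol.
pH = pKa + log([A⁻]/[HA]) = 3.46 + log(0.596/0.127) = 3.46 +0.671

pH = 4.13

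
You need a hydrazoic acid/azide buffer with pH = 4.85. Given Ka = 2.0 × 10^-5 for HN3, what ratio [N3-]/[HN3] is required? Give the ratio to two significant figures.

pKa = -log(2.0 × 10^-5) = 4.699
pH = pKa + log(r) ⇒ log(r) = 4.85 − 4.699 = +0.151
r = [N3-]/[HN3] = 10^(+0.151) = 1.42

ratio = 1.4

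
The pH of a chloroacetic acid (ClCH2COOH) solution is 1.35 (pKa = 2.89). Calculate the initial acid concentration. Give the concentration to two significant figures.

[H+] = 10^(-1.35) = 4.47 × 10^-2 M = x
Ka = 10^(−2.89) = 1.29 × 10^-3
Ka = x²/(C₀ − x) ⇒ C₀ = x + x²/Ka
C₀ = 4.47 × 10^-2 + (4.47 × 10^-2)²/(1.29 × 10^-3) = 1.59 M

C₀ = 1.6 M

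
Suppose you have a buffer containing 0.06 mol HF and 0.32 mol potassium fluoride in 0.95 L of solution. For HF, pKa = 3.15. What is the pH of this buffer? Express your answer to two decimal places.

pH = 3.88

Henderson–Hasselbalch: pH = pKa + log([F-]/[HF]) = 3.15 + log(0.32/0.06)
pH = 3.15 + (+0.727) = 3.88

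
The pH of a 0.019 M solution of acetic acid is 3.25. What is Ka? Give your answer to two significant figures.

Ka = 1.7 × 10^-5

[H+] = 10^(-3.25) = 5.62 × 10^-4 M
At equilibrium [HA] = 0.019 − 5.62 × 10^-4 = 1.84 × 10^-2 M
Ka = [H+][A-]/[HA] = (5.62 × 10^-4)² / 1.84 × 10^-2 = 1.7 × 10^-5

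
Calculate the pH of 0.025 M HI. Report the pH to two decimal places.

HI is a strong acid and dissociates completely, so [H+] = 0.025 M.
pH = -log(0.025) = 1.60

pH = 1.60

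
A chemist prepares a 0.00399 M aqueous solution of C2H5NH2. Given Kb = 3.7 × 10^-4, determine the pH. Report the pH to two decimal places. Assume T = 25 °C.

pH = 11.02

C2H5NH2 + H2O ⇌ C2H5NH3+ + OH-
Kb = [OH-]²/(0.00399 − [OH-]) = 3.7 × 10^-4
The 5% rule fails; solving [OH-]² + Kb·[OH-] − Kb·C₀ = 0 exactly:
[OH-] = [−0.00037 + √(0.00037² + 5.91e-06)]/2 = 1.04 × 10^-3 M
pOH = −log(1.04 × 10^-3) = 2.98; pH = 14.00 − 2.98 = 11.02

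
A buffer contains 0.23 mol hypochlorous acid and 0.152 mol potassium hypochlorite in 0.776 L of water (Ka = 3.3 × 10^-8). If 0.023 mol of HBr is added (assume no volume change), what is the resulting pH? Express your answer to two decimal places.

Added H+ converts OCl- to HOCl: HOCl → 0.253 mol, OCl- → 0.129 mol.
pKa = −log(3.3 × 10^-8) = 7.481
pH = pKa + log(n_OCl-/n_HOCl) = 7.481 + log(0.129/0.253) = 7.481 + (-0.293)

pH = 7.19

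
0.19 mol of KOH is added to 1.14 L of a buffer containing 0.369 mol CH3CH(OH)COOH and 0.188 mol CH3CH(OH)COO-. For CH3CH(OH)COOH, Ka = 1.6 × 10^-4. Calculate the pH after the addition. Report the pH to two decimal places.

After neutralization: n(CH3CH(OH)COOH) = 0.179 mol, n(CH3CH(OH)COO-) = 0.378 mol.
pKa = −log(1.6 × 10^-4) = 3.796
Henderson–Hasselbalch with mole ratio 0.378/0.179: pH = 3.796 + (+0.325)

pH = 4.12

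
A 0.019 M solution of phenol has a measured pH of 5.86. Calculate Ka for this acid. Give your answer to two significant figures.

[H+] = 10^(-5.86) = 1.38 × 10^-6 M
At equilibrium [HA] = 0.019 − 1.38 × 10^-6 = 1.90 × 10^-2 M
Ka = [H+][A-]/[HA] = (1.38 × 10^-6)² / 1.90 × 10^-2 = 1.0 × 10^-10

Ka = 1.0 × 10^-10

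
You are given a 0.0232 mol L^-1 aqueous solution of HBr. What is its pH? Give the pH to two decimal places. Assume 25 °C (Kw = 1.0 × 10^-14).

pH = 1.63

HBr is a strong acid and dissociates completely, so [H+] = 0.0232 M.
pH = -log(0.0232) = 1.63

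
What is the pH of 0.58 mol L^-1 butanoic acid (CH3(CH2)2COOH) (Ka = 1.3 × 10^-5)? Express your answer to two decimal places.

pH = 2.56

CH3(CH2)2COOH ⇌ CH3(CH2)2COO- + H+
Ka = x²/(0.58 − x) = 1.3 × 10^-5
Neglecting x in the denominator: x = √(1.3 × 10^-5 × 0.58) = 2.75 × 10^-3 M
pH = −log(2.75 × 10^-3) = 2.56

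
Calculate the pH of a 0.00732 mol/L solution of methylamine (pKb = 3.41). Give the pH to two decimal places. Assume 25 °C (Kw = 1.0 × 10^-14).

CH3NH2 + H2O ⇌ CH3NH3+ + OH-
Kb = 10^(−3.41) = 3.89 × 10^-4
Kb = x²/(0.00732 − x) = 3.89 × 10^-4
The 5% rule fails; solving x² + Kb·x − Kb·C₀ = 0 exactly:
x = [−0.000389 + √(0.000389² + 1.14e-05)]/2 = 1.50 × 10^-3 M
pOH = −log(1.50 × 10^-3) = 2.82; pH = 14.00 − 2.82 = 11.18

pH = 11.18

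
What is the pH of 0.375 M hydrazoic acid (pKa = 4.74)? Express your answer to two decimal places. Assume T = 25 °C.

HN3 ⇌ N3- + H+
Ka = 10^(−4.74) = 1.82 × 10^-5
From the ICE table, Ka = x²/(0.375 − x) = 1.82 × 10^-5.
Neglecting x in the denominator: x = √(1.82 × 10^-5 × 0.375) = 2.61 × 10^-3 M
pH = −log(2.61 × 10^-3) = 2.58

pH = 2.58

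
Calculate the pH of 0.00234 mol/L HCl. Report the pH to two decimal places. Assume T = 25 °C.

pH = 2.63

HCl is a strong acid and dissociates completely, so [H+] = 0.00234 M.
pH = -log(0.00234) = 2.63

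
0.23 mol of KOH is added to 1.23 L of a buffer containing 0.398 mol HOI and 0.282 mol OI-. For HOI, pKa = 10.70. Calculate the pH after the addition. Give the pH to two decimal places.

OH- converts HOI to OI-: HOI → 0.168 mol, OI- → 0.512 mol.
Henderson–Hasselbalch with mole ratio 0.512/0.168: pH = 10.70 + (+0.484)

pH = 11.18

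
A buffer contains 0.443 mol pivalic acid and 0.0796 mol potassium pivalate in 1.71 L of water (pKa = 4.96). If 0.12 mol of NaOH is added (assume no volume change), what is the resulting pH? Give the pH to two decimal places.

OH- converts (CH3)3CCOOH to (CH3)3CCOO-: (CH3)3CCOOH → 0.323 mol, (CH3)3CCOO- → 0.2 mol.
pH = pKa + log([A⁻]/[HA]) = 4.96 + log(0.2/0.323) = 4.96 -0.208

pH = 4.75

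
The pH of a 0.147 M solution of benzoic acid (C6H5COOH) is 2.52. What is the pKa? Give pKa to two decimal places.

[H+] = 10^(-2.52) = 3.02 × 10^-3 M
At equilibrium [HA] = 0.147 − 3.02 × 10^-3 = 1.44 × 10^-1 M
Ka = [H+][A-]/[HA] = (3.02 × 10^-3)² / 1.44 × 10^-1 = 6.33 × 10^-5
pKa = -log(6.33 × 10^-5) = 4.20

pKa = 4.20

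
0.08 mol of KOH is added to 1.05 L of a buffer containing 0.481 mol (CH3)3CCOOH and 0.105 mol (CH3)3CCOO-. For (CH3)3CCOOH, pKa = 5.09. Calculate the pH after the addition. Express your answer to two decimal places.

After neutralization: n((CH3)3CCOOH) = 0.401 mol, n((CH3)3CCOO-) = 0.185 mol.
Henderson–Hasselbalch with mole ratio 0.185/0.401: pH = 5.09 + (-0.336)

pH = 4.75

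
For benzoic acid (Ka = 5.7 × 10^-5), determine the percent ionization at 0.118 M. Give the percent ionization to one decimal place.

2.2%

C6H5COOH ⇌ C6H5COO- + H+; let x = [H+] at equilibrium.
x ≈ √(Ka·C₀) = √(5.7 × 10^-5 × 0.118) = 2.59 × 10^-3 M
Fraction ionized = 2.59 × 10^-3 / 0.118 = 0.0219 → 2.2%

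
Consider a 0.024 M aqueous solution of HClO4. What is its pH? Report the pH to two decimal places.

pH = 1.62

HClO4 is a strong acid and dissociates completely, so [H+] = 0.024 M.
pH = -log(0.024) = 1.62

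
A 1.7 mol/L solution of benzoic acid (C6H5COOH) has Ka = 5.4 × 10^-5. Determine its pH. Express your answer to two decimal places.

pH = 2.02

C6H5COOH ⇌ C6H5COO- + H+
Ka = x²/(1.7 − x) = 5.4 × 10^-5
Assume x ≪ 1.7: x ≈ √(5.4 × 10^-5 × 1.7) = 9.58 × 10^-3 M
Check: 0.56% ionized — well under 5%, approximation valid.
pH = −log[H+] = −log(9.58 × 10^-3) = 2.02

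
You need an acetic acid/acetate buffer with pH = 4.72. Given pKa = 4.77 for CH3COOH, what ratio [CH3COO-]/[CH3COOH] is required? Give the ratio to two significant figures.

pH = pKa + log(r) ⇒ log(r) = 4.72 − 4.77 = -0.05
r = [CH3COO-]/[CH3COOH] = 10^(-0.05) = 0.891

ratio = 0.89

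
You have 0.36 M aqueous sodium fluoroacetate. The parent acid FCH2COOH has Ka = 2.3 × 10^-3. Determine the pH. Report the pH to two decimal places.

pH = 8.10

FCH2COO- is the conjugate base of the weak acid FCH2COOH.
Kb = Kw/Ka = 1.0×10^-14 / 2.3 × 10^-3 = 4.35 × 10^-12
From the ICE table, Kb = x²/(0.36 − x) = 4.35 × 10^-12.
Since Kb ≪ C₀, x ≈ √(Kb·C₀) = 1.25 × 10^-6 M.
(x/C₀ = 0.00035% < 5%, so the approximation holds.)
pOH = 5.90, so pH = 14.00 − pOH = 8.10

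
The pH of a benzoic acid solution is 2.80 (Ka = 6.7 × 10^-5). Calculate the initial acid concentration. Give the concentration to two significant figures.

[H+] = 10^(-2.80) = 1.58 × 10^-3 M = x
Ka = x²/(C₀ − x) ⇒ C₀ = x + x²/Ka
C₀ = 1.58 × 10^-3 + (1.58 × 10^-3)²/(6.7 × 10^-5) = 3.88 × 10^-2 M

C₀ = 3.9 × 10^-2 M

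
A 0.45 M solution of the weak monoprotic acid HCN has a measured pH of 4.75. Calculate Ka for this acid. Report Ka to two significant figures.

[H+] = 10^(-4.75) = 1.78 × 10^-5 M
At equilibrium [HA] = 0.45 − 1.78 × 10^-5 = 4.50 × 10^-1 M
Ka = [H+][A-]/[HA] = (1.78 × 10^-5)² / 4.50 × 10^-1 = 7.0 × 10^-10

Ka = 7.0 × 10^-10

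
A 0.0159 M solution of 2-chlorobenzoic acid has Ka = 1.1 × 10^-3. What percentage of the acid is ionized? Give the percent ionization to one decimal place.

ClC6H4COOH ⇌ ClC6H4COO- + H+; let x = [H+] at equilibrium.
Ka = x²/(C₀ − x); solving the quadratic gives x = 3.67 × 10^-3 M.
Fraction ionized = 3.67 × 10^-3 / 0.0159 = 0.2308 → 23.1%

23.1%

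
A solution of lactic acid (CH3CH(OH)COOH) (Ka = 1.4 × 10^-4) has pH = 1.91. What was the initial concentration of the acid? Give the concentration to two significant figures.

[H+] = 10^(-1.91) = 1.23 × 10^-2 M = x
Ka = x²/(C₀ − x) ⇒ C₀ = x + x²/Ka
C₀ = 1.23 × 10^-2 + (1.23 × 10^-2)²/(1.4 × 10^-4) = 1.09 M

C₀ = 1.1 M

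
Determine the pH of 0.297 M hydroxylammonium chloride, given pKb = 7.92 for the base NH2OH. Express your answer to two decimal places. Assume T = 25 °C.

pH = 3.30

NH3OH+ is the conjugate acid of the weak base NH2OH.
Kb = 10^(−7.92) = 1.20 × 10^-8
Ka = Kw/Kb = 1.0×10^-14 / 1.20 × 10^-8 = 8.33 × 10^-7
From the ICE table, Ka = [H+]²/(0.297 − [H+]) = 8.33 × 10^-7.
Neglecting [H+] in the denominator: [H+] = √(8.33 × 10^-7 × 0.297) = 4.97 × 10^-4 M
Check: 0.17% ionized — well under 5%, approximation valid.
pH = −log(4.97 × 10^-4) = 3.30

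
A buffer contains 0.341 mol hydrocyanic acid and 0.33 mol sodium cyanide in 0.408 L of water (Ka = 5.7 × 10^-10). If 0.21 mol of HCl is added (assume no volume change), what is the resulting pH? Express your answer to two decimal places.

pH = 8.58

Added H+ converts CN- to HCN: HCN → 0.551 mol, CN- → 0.12 mol.
pKa = −log(5.7 × 10^-10) = 9.244
pH = pKa + log([A⁻]/[HA]) = 9.244 + log(0.12/0.551) = 9.244 -0.662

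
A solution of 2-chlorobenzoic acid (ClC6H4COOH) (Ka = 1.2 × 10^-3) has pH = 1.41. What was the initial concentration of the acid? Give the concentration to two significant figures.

C₀ = 1.3 M

[H+] = 10^(-1.41) = 3.89 × 10^-2 M = x
Ka = x²/(C₀ − x) ⇒ C₀ = x + x²/Ka
C₀ = 3.89 × 10^-2 + (3.89 × 10^-2)²/(1.2 × 10^-3) = 1.30 M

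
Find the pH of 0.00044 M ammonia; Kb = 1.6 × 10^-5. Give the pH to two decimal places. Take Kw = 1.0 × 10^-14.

NH3 + H2O ⇌ NH4+ + OH-
Let x = [OH-] at equilibrium. Kb = x²/(0.00044 − x).
The 5% rule fails; solving x² + Kb·x − Kb·C₀ = 0 exactly:
x = [−1.6e-05 + √(1.6e-05² + 2.82e-08)]/2 = 7.63 × 10^-5 M
pOH = 4.12, so pH = 14.00 − pOH = 9.88

pH = 9.88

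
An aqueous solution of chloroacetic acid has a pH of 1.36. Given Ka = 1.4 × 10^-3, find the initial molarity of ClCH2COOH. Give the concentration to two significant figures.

[H+] = 10^(-1.36) = 4.37 × 10^-2 M = x
Ka = x²/(C₀ − x) ⇒ C₀ = x + x²/Ka
C₀ = 4.37 × 10^-2 + (4.37 × 10^-2)²/(1.4 × 10^-3) = 1.41 M

C₀ = 1.4 M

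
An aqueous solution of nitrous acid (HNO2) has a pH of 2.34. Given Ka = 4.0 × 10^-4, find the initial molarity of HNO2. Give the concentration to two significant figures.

[H+] = 10^(-2.34) = 4.57 × 10^-3 M = x
Ka = x²/(C₀ − x) ⇒ C₀ = x + x²/Ka
C₀ = 4.57 × 10^-3 + (4.57 × 10^-3)²/(4.0 × 10^-4) = 5.68 × 10^-2 M

C₀ = 5.7 × 10^-2 M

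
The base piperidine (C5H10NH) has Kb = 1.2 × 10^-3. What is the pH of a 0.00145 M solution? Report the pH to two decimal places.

pH = 10.93

C5H10NH + H2O ⇌ C5H10NH2+ + OH-
From the ICE table, Kb = [OH-]²/(0.00145 − [OH-]) = 1.2 × 10^-3.
[OH-] is not negligible relative to C₀; solve [OH-]² + 0.0012·[OH-] − 1.74e-06 = 0.
[OH-] = [−0.0012 + √(0.0012² + 6.96e-06)]/2 = 8.49 × 10^-4 M
pOH = −log(8.49 × 10^-4) = 3.07; pH = 14.00 − 3.07 = 10.93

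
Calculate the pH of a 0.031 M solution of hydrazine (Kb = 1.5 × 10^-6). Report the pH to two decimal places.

pH = 10.33

N2H4 + H2O ⇌ N2H5+ + OH-
Kb = [OH-]²/(0.031 − [OH-]) = 1.5 × 10^-6
Assume [OH-] ≪ 0.031: [OH-] ≈ √(1.5 × 10^-6 × 0.031) = 2.16 × 10^-4 M
pOH = 3.67, so pH = 14.00 − pOH = 10.33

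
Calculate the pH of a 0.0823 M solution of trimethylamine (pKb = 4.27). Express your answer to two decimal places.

pH = 11.32

(CH3)3N + H2O ⇌ (CH3)3NH+ + OH-
Kb = 10^(−4.27) = 5.37 × 10^-5
From the ICE table, Kb = [OH-]²/(0.0823 − [OH-]) = 5.37 × 10^-5.
Since Kb ≪ C₀, [OH-] ≈ √(Kb·C₀) = 2.10 × 10^-3 M.
pOH = 2.68, so pH = 14.00 − pOH = 11.32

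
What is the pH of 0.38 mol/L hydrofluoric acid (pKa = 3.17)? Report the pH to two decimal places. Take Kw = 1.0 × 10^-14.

HF ⇌ F- + H+
Ka = 10^(−3.17) = 6.76 × 10^-4
From the ICE table, Ka = [H+]²/(0.38 − [H+]) = 6.76 × 10^-4.
Neglecting [H+] in the denominator: [H+] = √(6.76 × 10^-4 × 0.38) = 1.60 × 10^-2 M
Check: 4.2% ionized — well under 5%, approximation valid.
pH = −log[H+] = −log(1.60 × 10^-2) = 1.80

pH = 1.80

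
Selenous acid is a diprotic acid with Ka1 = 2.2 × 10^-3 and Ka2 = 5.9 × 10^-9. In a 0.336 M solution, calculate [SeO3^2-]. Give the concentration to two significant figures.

5.9 × 10^-9 M

First ionization gives [H+] ≈ [HSeO3-] = 2.61 × 10^-2 M.
Second step: Ka2 = [H+][SeO3^2-]/[HSeO3-] ≈ [SeO3^2-] (since [H+] ≈ [HSeO3-]).
So [SeO3^2-] ≈ Ka2.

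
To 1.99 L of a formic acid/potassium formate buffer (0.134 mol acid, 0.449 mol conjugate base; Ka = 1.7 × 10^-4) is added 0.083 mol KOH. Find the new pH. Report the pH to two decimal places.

pH = 4.79

OH- converts HCOOH to HCOO-: HCOOH → 0.051 mol, HCOO- → 0.532 mol.
pKa = −log(1.7 × 10^-4) = 3.770
Henderson–Hasselbalch with mole ratio 0.532/0.051: pH = 3.770 + (+1.018)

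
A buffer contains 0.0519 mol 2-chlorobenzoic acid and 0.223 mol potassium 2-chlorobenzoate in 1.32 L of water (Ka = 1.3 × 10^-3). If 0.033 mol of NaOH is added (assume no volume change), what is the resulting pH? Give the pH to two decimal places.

pH = 4.02

OH- converts ClC6H4COOH to ClC6H4COO-: ClC6H4COOH → 0.0189 mol, ClC6H4COO- → 0.256 mol.
pKa = −log(1.3 × 10^-3) = 2.886
pH = pKa + log([A⁻]/[HA]) = 2.886 + log(0.256/0.0189) = 2.886 +1.132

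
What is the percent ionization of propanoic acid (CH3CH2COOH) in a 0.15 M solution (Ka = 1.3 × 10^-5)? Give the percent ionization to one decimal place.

0.9%

CH3CH2COOH ⇌ CH3CH2COO- + H+; let x = [H+] at equilibrium.
x ≈ √(Ka·C₀) = √(1.3 × 10^-5 × 0.15) = 1.40 × 10^-3 M
Fraction ionized = 1.40 × 10^-3 / 0.15 = 0.0093 → 0.9%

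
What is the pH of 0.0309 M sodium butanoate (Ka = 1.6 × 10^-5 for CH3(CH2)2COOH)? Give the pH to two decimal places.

pH = 8.64

CH3(CH2)2COO- is the conjugate base of the weak acid CH3(CH2)2COOH.
Kb = Kw/Ka = 1.0×10^-14 / 1.6 × 10^-5 = 6.25 × 10^-10
From the ICE table, Kb = x²/(0.0309 − x) = 6.25 × 10^-10.
Assume x ≪ 0.0309: x ≈ √(6.25 × 10^-10 × 0.0309) = 4.39 × 10^-6 M
Check: 0.014% ionized — well under 5%, approximation valid.
pOH = 5.36, so pH = 14.00 − pOH = 8.64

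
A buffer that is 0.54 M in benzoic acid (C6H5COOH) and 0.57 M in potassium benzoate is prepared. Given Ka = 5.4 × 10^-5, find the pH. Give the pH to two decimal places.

pH = 4.29

pKa = −log(5.4 × 10^-5) = 4.268
Using pH = pKa + log([base]/[acid]) with [base]/[acid] = 0.57/0.54:
pH = 4.268 + (+0.023) = 4.29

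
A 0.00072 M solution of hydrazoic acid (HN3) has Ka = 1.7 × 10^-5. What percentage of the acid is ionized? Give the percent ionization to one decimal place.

HN3 ⇌ N3- + H+; let x = [H+] at equilibrium.
Ka = x²/(C₀ − x); solving the quadratic gives x = 1.02 × 10^-4 M.
% ionization = x/C₀ × 100% = 1.02 × 10^-4/0.00072 × 100% = 14.2%

14.2%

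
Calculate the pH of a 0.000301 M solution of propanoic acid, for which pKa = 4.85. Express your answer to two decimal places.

pH = 4.23

CH3CH2COOH ⇌ CH3CH2COO- + H+
Ka = 10^(−4.85) = 1.41 × 10^-5
From the ICE table, Ka = x²/(0.000301 − x) = 1.41 × 10^-5.
x is not negligible relative to C₀; solve x² + 1.41e-05·x − 4.24e-09 = 0.
x = [−1.41e-05 + √(1.41e-05² + 1.7e-08)]/2 = 5.85 × 10^-5 M
pH = −log[H+] = −log(5.85 × 10^-5) = 4.23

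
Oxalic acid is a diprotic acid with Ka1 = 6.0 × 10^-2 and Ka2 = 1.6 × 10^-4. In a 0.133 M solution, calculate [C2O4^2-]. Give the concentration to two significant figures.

1.6 × 10^-4 M

First ionization gives [H+] ≈ [HC2O4-] = 6.42 × 10^-2 M.
Second step: Ka2 = [H+][C2O4^2-]/[HC2O4-] ≈ [C2O4^2-] (since [H+] ≈ [HC2O4-]).
So [C2O4^2-] ≈ Ka2.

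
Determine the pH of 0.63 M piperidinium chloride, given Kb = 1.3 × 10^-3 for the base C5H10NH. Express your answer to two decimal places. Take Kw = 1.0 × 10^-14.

C5H10NH2+ is the conjugate acid of the weak base C5H10NH.
Ka = Kw/Kb = 1.0×10^-14 / 1.3 × 10^-3 = 7.69 × 10^-12
Ka = [H+]²/(0.63 − [H+]) = 7.69 × 10^-12
Neglecting [H+] in the denominator: [H+] = √(7.69 × 10^-12 × 0.63) = 2.20 × 10^-6 M
pH = −log[H+] = −log(2.20 × 10^-6) = 5.66

pH = 5.66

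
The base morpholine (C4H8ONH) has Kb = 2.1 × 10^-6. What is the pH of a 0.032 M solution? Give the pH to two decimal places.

pH = 10.41

C4H8ONH + H2O ⇌ C4H8ONH2+ + OH-
Kb = x²/(0.032 − x) = 2.1 × 10^-6
Neglecting x in the denominator: x = √(2.1 × 10^-6 × 0.032) = 2.59 × 10^-4 M
pOH = 3.59, so pH = 14.00 − pOH = 10.41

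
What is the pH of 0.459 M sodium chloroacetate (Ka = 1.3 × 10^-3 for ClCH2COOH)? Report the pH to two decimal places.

ClCH2COO- is the conjugate base of the weak acid ClCH2COOH.
Kb = Kw/Ka = 1.0×10^-14 / 1.3 × 10^-3 = 7.69 × 10^-12
Kb = [OH-]²/(0.459 − [OH-]) = 7.69 × 10^-12
Since Kb ≪ C₀, [OH-] ≈ √(Kb·C₀) = 1.88 × 10^-6 M.
Check: 0.00041% ionized — well under 5%, approximation valid.
pOH = −log(1.88 × 10^-6) = 5.73; pH = 14.00 − 5.73 = 8.27

pH = 8.27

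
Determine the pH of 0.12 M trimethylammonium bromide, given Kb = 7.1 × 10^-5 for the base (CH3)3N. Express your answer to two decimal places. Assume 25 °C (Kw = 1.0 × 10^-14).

pH = 5.39

(CH3)3NH+ is the conjugate acid of the weak base (CH3)3N.
Ka = Kw/Kb = 1.0×10^-14 / 7.1 × 10^-5 = 1.41 × 10^-10
Ka = [H+]²/(0.12 − [H+]) = 1.41 × 10^-10
Neglecting [H+] in the denominator: [H+] = √(1.41 × 10^-10 × 0.12) = 4.11 × 10^-6 M
Check: 0.0034% ionized — well under 5%, approximation valid.
pH = −log(4.11 × 10^-6) = 5.39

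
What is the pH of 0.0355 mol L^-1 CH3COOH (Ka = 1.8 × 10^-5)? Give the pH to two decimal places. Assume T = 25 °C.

pH = 3.10

CH3COOH ⇌ CH3COO- + H+
From the ICE table, Ka = [H+]²/(0.0355 − [H+]) = 1.8 × 10^-5.
Assume [H+] ≪ 0.0355: [H+] ≈ √(1.8 × 10^-5 × 0.0355) = 7.99 × 10^-4 M
([H+]/C₀ = 2.3% < 5%, so the approximation holds.)
pH = −log[H+] = −log(7.99 × 10^-4) = 3.10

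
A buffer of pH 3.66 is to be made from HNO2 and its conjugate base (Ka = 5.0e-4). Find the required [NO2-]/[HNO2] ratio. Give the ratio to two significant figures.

pKa = -log(5.0 × 10^-4) = 3.301
pH = pKa + log(r) ⇒ log(r) = 3.66 − 3.301 = +0.359
r = [NO2-]/[HNO2] = 10^(+0.359) = 2.29

ratio = 2.3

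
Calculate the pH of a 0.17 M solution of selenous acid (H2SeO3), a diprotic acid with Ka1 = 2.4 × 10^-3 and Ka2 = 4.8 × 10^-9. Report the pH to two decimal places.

pH = 1.72

Since Ka1 ≫ Ka2, the first ionization dominates [H+].
Ka1 = x²/(0.17 − x) = 2.4 × 10^-3
Solving the quadratic: x = (−Ka1 + √(Ka1² + 4·Ka1·C₀))/2 = 1.90 × 10^-2 M
pH = −log(1.90 × 10^-2) = 1.72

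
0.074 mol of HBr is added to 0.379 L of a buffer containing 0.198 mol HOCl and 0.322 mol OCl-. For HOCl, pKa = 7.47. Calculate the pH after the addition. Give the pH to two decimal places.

pH = 7.43

Added H+ converts OCl- to HOCl: HOCl → 0.272 mol, OCl- → 0.248 mol.
Henderson–Hasselbalch with mole ratio 0.248/0.272: pH = 7.47 + (-0.040)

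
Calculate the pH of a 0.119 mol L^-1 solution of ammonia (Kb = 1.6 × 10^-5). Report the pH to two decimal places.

pH = 11.14

NH3 + H2O ⇌ NH4+ + OH-
From the ICE table, Kb = x²/(0.119 − x) = 1.6 × 10^-5.
Since Kb ≪ C₀, x ≈ √(Kb·C₀) = 1.38 × 10^-3 M.
pOH = 2.86, so pH = 14.00 − pOH = 11.14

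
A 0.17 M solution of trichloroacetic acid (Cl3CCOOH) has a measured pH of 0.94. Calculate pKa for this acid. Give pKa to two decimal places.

pKa = 0.62

[H+] = 10^(-0.94) = 1.15 × 10^-1 M
At equilibrium [HA] = 0.17 − 1.15 × 10^-1 = 5.50 × 10^-2 M
Ka = [H+][A-]/[HA] = (1.15 × 10^-1)² / 5.50 × 10^-2 = 2.40 × 10^-1
pKa = -log(2.40 × 10^-1) = 0.62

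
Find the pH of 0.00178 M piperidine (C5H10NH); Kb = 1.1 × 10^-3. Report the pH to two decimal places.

pH = 10.98

C5H10NH + H2O ⇌ C5H10NH2+ + OH-
From the ICE table, Kb = [OH-]²/(0.00178 − [OH-]) = 1.1 × 10^-3.
Here C₀/Kb ≈ 1.62, so the small-[OH-] approximation fails. Use the quadratic:
[OH-] = (−Kb + √(Kb² + 4·Kb·C₀))/2 = 9.53 × 10^-4 M
pOH = −log(9.53 × 10^-4) = 3.02; pH = 14.00 − 3.02 = 10.98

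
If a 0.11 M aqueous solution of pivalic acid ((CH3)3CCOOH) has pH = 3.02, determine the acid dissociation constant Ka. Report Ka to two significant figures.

[H+] = 10^(-3.02) = 9.55 × 10^-4 M
At equilibrium [HA] = 0.11 − 9.55 × 10^-4 = 1.09 × 10^-1 M
Ka = [H+][A-]/[HA] = (9.55 × 10^-4)² / 1.09 × 10^-1 = 8.4 × 10^-6

Ka = 8.4 × 10^-6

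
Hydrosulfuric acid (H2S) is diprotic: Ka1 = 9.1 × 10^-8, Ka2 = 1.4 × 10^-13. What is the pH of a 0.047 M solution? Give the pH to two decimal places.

pH = 4.18

Since Ka1 ≫ Ka2, the first ionization dominates [H+].
Ka1 = x²/(0.047 − x) = 9.1 × 10^-8
x ≈ √(9.1 × 10^-8 × 0.047) = 6.54 × 10^-5 M
pH = −log(6.54 × 10^-5) = 4.18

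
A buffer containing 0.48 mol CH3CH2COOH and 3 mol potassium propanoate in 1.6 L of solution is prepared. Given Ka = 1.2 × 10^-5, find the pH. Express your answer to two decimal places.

pKa = −log(1.2 × 10^-5) = 4.921
Henderson–Hasselbalch: pH = pKa + log([CH3CH2COO-]/[CH3CH2COOH]) = 4.921 + log(3/0.48)
pH = 4.921 + (+0.796) = 5.72

pH = 5.72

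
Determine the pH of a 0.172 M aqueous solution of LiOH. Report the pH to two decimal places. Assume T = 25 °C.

LiOH is a strong base; [OH-] = 0.172 M.
pOH = -log(0.172) = 0.76
pH = 14.00 - 0.76 = 13.24

pH = 13.24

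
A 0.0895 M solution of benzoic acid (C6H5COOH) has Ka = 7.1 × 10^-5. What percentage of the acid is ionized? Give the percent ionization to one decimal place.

C6H5COOH ⇌ C6H5COO- + H+; let x = [H+] at equilibrium.
x ≈ √(Ka·C₀) = √(7.1 × 10^-5 × 0.0895) = 2.52 × 10^-3 M
Fraction ionized = 2.52 × 10^-3 / 0.0895 = 0.0282 → 2.8%

2.8%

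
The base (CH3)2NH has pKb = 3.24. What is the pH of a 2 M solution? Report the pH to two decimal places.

pH = 12.53

(CH3)2NH + H2O ⇌ (CH3)2NH2+ + OH-
Kb = 10^(−3.24) = 5.75 × 10^-4
Let x = [OH-] at equilibrium. Kb = x²/(2 − x).
Assume x ≪ 2: x ≈ √(5.75 × 10^-4 × 2) = 3.39 × 10^-2 M
Check: 1.7% ionized — well under 5%, approximation valid.
pOH = 1.47, so pH = 14.00 − pOH = 12.53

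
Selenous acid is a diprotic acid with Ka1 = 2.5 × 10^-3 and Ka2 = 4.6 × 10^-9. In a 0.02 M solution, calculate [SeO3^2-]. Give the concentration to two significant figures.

First ionization gives [H+] ≈ [HSeO3-] = 5.93 × 10^-3 M.
Second step: Ka2 = [H+][SeO3^2-]/[HSeO3-] ≈ [SeO3^2-] (since [H+] ≈ [HSeO3-]).
So [SeO3^2-] ≈ Ka2.

4.6 × 10^-9 M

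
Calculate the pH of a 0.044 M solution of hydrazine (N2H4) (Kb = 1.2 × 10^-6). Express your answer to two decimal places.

pH = 10.36

N2H4 + H2O ⇌ N2H5+ + OH-
Kb = x²/(0.044 − x) = 1.2 × 10^-6
Since Kb ≪ C₀, x ≈ √(Kb·C₀) = 2.30 × 10^-4 M.
(x/C₀ = 0.52% < 5%, so the approximation holds.)
pOH = 3.64, so pH = 14.00 − pOH = 10.36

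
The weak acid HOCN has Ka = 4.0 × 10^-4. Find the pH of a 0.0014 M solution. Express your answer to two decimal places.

HOCN ⇌ OCN- + H+
Ka = x²/(0.0014 − x) = 4.0 × 10^-4
The 5% rule fails; solving x² + Ka·x − Ka·C₀ = 0 exactly:
x = (−Ka + √(Ka² + 4·Ka·C₀))/2 = 5.75 × 10^-4 M
pH = −log[H+] = −log(5.75 × 10^-4) = 3.24

pH = 3.24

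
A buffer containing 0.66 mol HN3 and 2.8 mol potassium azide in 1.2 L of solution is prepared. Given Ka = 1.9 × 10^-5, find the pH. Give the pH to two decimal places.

pKa = −log(1.9 × 10^-5) = 4.721
Using pH = pKa + log([base]/[acid]) with [base]/[acid] = 2.8/0.66:
pH = 4.721 + (+0.628) = 5.35

pH = 5.35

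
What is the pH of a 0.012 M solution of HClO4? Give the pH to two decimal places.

HClO4 is a strong acid and dissociates completely, so [H+] = 0.012 M.
pH = -log(0.012) = 1.92

pH = 1.92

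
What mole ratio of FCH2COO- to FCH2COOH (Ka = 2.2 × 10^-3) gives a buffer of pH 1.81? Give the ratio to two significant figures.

ratio = 0.14

pKa = -log(2.2 × 10^-3) = 2.658
pH = pKa + log(r) ⇒ log(r) = 1.81 − 2.658 = -0.848
r = [FCH2COO-]/[FCH2COOH] = 10^(-0.848) = 0.142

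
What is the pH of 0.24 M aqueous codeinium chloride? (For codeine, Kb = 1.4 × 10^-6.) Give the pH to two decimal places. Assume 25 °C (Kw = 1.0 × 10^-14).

C18H22NO3+ is the conjugate acid of the weak base C18H21NO3.
Ka = Kw/Kb = 1.0×10^-14 / 1.4 × 10^-6 = 7.14 × 10^-9
Let x = [H+] at equilibrium. Ka = x²/(0.24 − x).
Since Ka ≪ C₀, x ≈ √(Ka·C₀) = 4.14 × 10^-5 M.
Check: 0.017% ionized — well under 5%, approximation valid.
pH = −log[H+] = −log(4.14 × 10^-5) = 4.38

pH = 4.38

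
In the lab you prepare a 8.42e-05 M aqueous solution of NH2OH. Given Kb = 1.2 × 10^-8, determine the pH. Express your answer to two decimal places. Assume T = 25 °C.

NH2OH + H2O ⇌ NH3OH+ + OH-
Kb = x²/(8.42e-05 − x) = 1.2 × 10^-8
Assume x ≪ 8.42e-05: x ≈ √(1.2 × 10^-8 × 8.42e-05) = 1.01 × 10^-6 M
(x/C₀ = 1.2% < 5%, so the approximation holds.)
pOH = 6.00, so pH = 14.00 − pOH = 8.00

pH = 8.00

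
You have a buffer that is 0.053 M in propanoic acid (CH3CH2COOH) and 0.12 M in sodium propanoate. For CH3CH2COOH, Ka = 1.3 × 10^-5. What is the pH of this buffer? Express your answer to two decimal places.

pKa = −log(1.3 × 10^-5) = 4.886
Henderson–Hasselbalch: pH = pKa + log([CH3CH2COO-]/[CH3CH2COOH]) = 4.886 + log(0.12/0.053)
pH = 4.886 + (+0.355) = 5.24

pH = 5.24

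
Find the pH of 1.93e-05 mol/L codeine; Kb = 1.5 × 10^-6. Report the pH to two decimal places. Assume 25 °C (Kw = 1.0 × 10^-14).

pH = 8.67

C18H21NO3 + H2O ⇌ C18H22NO3+ + OH-
Let x = [OH-] at equilibrium. Kb = x²/(1.93e-05 − x).
The 5% rule fails; solving x² + Kb·x − Kb·C₀ = 0 exactly:
x = [−1.5e-06 + √(1.5e-06² + 1.16e-10)]/2 = 4.68 × 10^-6 M
pOH = 5.33, so pH = 14.00 − pOH = 8.67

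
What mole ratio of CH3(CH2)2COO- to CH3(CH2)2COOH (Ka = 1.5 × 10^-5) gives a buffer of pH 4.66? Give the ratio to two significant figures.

pKa = -log(1.5 × 10^-5) = 4.824
pH = pKa + log(r) ⇒ log(r) = 4.66 − 4.824 = -0.164
r = [CH3(CH2)2COO-]/[CH3(CH2)2COOH] = 10^(-0.164) = 0.685

ratio = 0.69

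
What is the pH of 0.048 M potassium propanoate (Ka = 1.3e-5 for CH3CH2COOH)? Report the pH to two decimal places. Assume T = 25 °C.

pH = 8.78

CH3CH2COO- is the conjugate base of the weak acid CH3CH2COOH.
Kb = Kw/Ka = 1.0×10^-14 / 1.3 × 10^-5 = 7.69 × 10^-10
Kb = [OH-]²/(0.048 − [OH-]) = 7.69 × 10^-10
Assume [OH-] ≪ 0.048: [OH-] ≈ √(7.69 × 10^-10 × 0.048) = 6.08 × 10^-6 M
([OH-]/C₀ = 0.013% < 5%, so the approximation holds.)
pOH = 5.22, so pH = 14.00 − pOH = 8.78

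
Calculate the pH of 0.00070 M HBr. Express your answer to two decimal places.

HBr is a strong acid and dissociates completely, so [H+] = 0.00070 M.
pH = -log(0.0007) = 3.15

pH = 3.15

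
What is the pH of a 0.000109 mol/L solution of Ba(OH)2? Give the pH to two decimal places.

pH = 10.34

Ba(OH)2 is a strong base (each formula unit releases 2 OH-); [OH-] = 0.000218 M.
pOH = -log(0.000218) = 3.66
pH = 14.00 - 3.66 = 10.34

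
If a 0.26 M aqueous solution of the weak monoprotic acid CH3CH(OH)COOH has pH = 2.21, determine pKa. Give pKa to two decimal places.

[H+] = 10^(-2.21) = 6.17 × 10^-3 M
At equilibrium [HA] = 0.26 − 6.17 × 10^-3 = 2.54 × 10^-1 M
Ka = [H+][A-]/[HA] = (6.17 × 10^-3)² / 2.54 × 10^-1 = 1.50 × 10^-4
pKa = -log(1.50 × 10^-4) = 3.82

pKa = 3.82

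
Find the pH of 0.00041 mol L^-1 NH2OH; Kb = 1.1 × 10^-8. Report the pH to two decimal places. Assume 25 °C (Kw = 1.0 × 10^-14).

NH2OH + H2O ⇌ NH3OH+ + OH-
From the ICE table, Kb = [OH-]²/(0.00041 − [OH-]) = 1.1 × 10^-8.
Since Kb ≪ C₀, [OH-] ≈ √(Kb·C₀) = 2.12 × 10^-6 M.
pOH = −log(2.12 × 10^-6) = 5.67; pH = 14.00 − 5.67 = 8.33

pH = 8.33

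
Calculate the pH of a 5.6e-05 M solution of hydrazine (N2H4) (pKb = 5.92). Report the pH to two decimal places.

N2H4 + H2O ⇌ N2H5+ + OH-
Kb = 10^(−5.92) = 1.20 × 10^-6
Let x = [OH-] at equilibrium. Kb = x²/(5.6e-05 − x).
The 5% rule fails; solving x² + Kb·x − Kb·C₀ = 0 exactly:
x = (−Kb + √(Kb² + 4·Kb·C₀))/2 = 7.62 × 10^-6 M
pOH = 5.12, so pH = 14.00 − pOH = 8.88

pH = 8.88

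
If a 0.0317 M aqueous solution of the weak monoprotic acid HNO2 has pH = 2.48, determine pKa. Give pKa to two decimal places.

pKa = 3.41

[H+] = 10^(-2.48) = 3.31 × 10^-3 M
At equilibrium [HA] = 0.0317 − 3.31 × 10^-3 = 2.84 × 10^-2 M
Ka = [H+][A-]/[HA] = (3.31 × 10^-3)² / 2.84 × 10^-2 = 3.86 × 10^-4
pKa = -log(3.86 × 10^-4) = 3.41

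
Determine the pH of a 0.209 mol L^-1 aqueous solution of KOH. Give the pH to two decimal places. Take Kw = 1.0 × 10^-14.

KOH is a strong base; [OH-] = 0.209 M.
pOH = -log(0.209) = 0.68
pH = 14.00 - 0.68 = 13.32

pH = 13.32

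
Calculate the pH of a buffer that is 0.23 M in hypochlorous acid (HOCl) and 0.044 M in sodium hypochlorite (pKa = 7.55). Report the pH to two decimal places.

Henderson–Hasselbalch: pH = pKa + log([OCl-]/[HOCl]) = 7.55 + log(0.044/0.23)
pH = 7.55 + (-0.718) = 6.83

pH = 6.83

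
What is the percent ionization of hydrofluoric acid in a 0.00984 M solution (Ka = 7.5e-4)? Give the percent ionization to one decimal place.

24.1%

HF ⇌ F- + H+; let x = [H+] at equilibrium.
Solve x² + 0.00075x − 7.38e-06 = 0 → x = 2.37 × 10^-3 M
% ionization = x/C₀ × 100% = 2.37 × 10^-3/0.00984 × 100% = 24.1%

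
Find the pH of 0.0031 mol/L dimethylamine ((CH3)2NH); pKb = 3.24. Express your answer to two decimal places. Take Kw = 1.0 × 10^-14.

(CH3)2NH + H2O ⇌ (CH3)2NH2+ + OH-
Kb = 10^(−3.24) = 5.75 × 10^-4
Let x = [OH-] at equilibrium. Kb = x²/(0.0031 − x).
Here C₀/Kb ≈ 5.39, so the small-x approximation fails. Use the quadratic:
x = [−0.000575 + √(0.000575² + 7.13e-06)]/2 = 1.08 × 10^-3 M
pOH = −log(1.08 × 10^-3) = 2.97; pH = 14.00 − 2.97 = 11.03

pH = 11.03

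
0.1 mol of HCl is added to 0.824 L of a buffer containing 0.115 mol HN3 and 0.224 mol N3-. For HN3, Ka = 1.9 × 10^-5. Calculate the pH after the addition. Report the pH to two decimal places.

pH = 4.48

After neutralization: n(HN3) = 0.215 mol, n(N3-) = 0.124 mol.
pKa = −log(1.9 × 10^-5) = 4.721
pH = pKa + log(n_N3-/n_HN3) = 4.721 + log(0.124/0.215) = 4.721 + (-0.239)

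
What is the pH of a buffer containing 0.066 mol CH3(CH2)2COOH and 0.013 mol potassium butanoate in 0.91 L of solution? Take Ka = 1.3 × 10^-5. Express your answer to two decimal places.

pKa = −log(1.3 × 10^-5) = 4.886
Henderson–Hasselbalch: pH = pKa + log([CH3(CH2)2COO-]/[CH3(CH2)2COOH]) = 4.886 + log(0.013/0.066)
pH = 4.886 + (-0.706) = 4.18

pH = 4.18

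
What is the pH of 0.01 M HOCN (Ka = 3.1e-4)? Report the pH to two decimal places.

HOCN ⇌ OCN- + H+
From the ICE table, Ka = [H+]²/(0.01 − [H+]) = 3.1 × 10^-4.
Here C₀/Ka ≈ 32.3, so the small-[H+] approximation fails. Use the quadratic:
[H+] = [−0.00031 + √(0.00031² + 1.24e-05)]/2 = 1.61 × 10^-3 M
pH = −log(1.61 × 10^-3) = 2.79

pH = 2.79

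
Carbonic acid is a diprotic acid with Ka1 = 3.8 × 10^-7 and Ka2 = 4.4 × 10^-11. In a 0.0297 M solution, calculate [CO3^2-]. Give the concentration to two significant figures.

First ionization gives [H+] ≈ [HCO3-] = 1.06 × 10^-4 M.
Second step: Ka2 = [H+][CO3^2-]/[HCO3-] ≈ [CO3^2-] (since [H+] ≈ [HCO3-]).
So [CO3^2-] ≈ Ka2.

4.4 × 10^-11 M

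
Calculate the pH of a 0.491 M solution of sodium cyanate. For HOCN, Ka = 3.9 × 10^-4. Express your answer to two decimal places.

OCN- is the conjugate base of the weak acid HOCN.
Kb = Kw/Ka = 1.0×10^-14 / 3.9 × 10^-4 = 2.56 × 10^-11
Kb = [OH-]²/(0.491 − [OH-]) = 2.56 × 10^-11
Assume [OH-] ≪ 0.491: [OH-] ≈ √(2.56 × 10^-11 × 0.491) = 3.55 × 10^-6 M
pOH = 5.45, so pH = 14.00 − pOH = 8.55

pH = 8.55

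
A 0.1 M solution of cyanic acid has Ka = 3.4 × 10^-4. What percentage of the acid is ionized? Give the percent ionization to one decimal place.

HOCN ⇌ OCN- + H+; let x = [H+] at equilibrium.
Ka = x²/(C₀ − x); solving the quadratic gives x = 5.66 × 10^-3 M.
% ionization = x/C₀ × 100% = 5.66 × 10^-3/0.1 × 100% = 5.7%

5.7%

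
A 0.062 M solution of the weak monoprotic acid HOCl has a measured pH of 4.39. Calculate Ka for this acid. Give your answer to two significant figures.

Ka = 2.7 × 10^-8

[H+] = 10^(-4.39) = 4.07 × 10^-5 M
At equilibrium [HA] = 0.062 − 4.07 × 10^-5 = 6.20 × 10^-2 M
Ka = [H+][A-]/[HA] = (4.07 × 10^-5)² / 6.20 × 10^-2 = 2.7 × 10^-8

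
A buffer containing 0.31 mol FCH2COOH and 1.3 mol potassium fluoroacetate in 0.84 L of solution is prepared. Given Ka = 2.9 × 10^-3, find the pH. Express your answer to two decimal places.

pKa = −log(2.9 × 10^-3) = 2.538
pH = pKa + log([A⁻]/[HA]) = 2.538 + log(1.3/0.31)
pH = 2.538 + (+0.623) = 3.16

pH = 3.16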